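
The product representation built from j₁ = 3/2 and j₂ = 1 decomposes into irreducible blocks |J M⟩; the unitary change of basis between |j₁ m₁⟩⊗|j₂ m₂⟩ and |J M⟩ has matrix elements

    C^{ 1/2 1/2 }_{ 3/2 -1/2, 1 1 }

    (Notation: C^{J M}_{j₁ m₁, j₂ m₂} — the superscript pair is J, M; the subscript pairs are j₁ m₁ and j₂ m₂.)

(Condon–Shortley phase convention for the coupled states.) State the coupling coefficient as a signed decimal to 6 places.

+0.408248

√[2·2!1!0!/4! · 1!2!2!0!1!0!] = √(2/3)
  +(−1)^2/∏(2,0,0,0,1,0)! = 1/2  (running 1/2)
⟨..|..⟩ = √(2/3)·(1/2) = +0.408248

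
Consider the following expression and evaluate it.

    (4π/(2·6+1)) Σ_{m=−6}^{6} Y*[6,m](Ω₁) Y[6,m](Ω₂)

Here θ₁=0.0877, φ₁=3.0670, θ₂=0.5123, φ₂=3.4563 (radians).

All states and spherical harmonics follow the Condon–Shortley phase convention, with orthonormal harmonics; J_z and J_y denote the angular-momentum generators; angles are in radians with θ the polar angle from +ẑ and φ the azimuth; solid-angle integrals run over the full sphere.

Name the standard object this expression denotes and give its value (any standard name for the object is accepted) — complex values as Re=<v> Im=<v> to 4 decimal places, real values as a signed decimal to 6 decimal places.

Legendre polynomial (addition theorem), -0.193320

This sum is the spherical-harmonic addition theorem: it equals the Legendre polynomial P_l(cos γ) of the angle γ between the two directions.
Term-by-term m-sum for l=6 (normalisation 4π/13 = 0.966644):
  term(m=-6) = (-0.000000, -0.000000)   from Y*(Ω₁)=(0.000000, -0.000000), Y(Ω₂)=(-0.002092, -0.006367)
  term(m=-5) = (-0.000000, -0.000000)   from Y*(Ω₁)=(-0.000008, 0.000003), Y(Ω₂)=(0.000113, 0.041279)
  term(m=-4) = (0.000000, -0.000032)   from Y*(Ω₁)=(0.000199, -0.000061), Y(Ω₂)=(0.046513, -0.144227)
  term(m=-3) = (0.000485, -0.001137)   from Y*(Ω₁)=(-0.003365, 0.000766), Y(Ω₂)=(-0.210084, 0.290158)
  term(m=-2) = (0.013867, -0.013679)   from Y*(Ω₁)=(0.038629, -0.005806), Y(Ω₂)=(0.403090, -0.293538)
  term(m=-1) = (0.056763, -0.023286)   from Y*(Ω₁)=(-0.276933, 0.020696), Y(Ω₂)=(-0.210081, 0.068387)
  term(m=+0) = (-0.342220, 0.000000)   from Y*(Ω₁)=(0.936585, -0.000000), Y(Ω₂)=(-0.365391, 0.000000)
  term(m=+1) = (0.056763, 0.023286)   from Y*(Ω₁)=(0.276933, 0.020696), Y(Ω₂)=(0.210081, 0.068387)
  term(m=+2) = (0.013867, 0.013679)   from Y*(Ω₁)=(0.038629, 0.005806), Y(Ω₂)=(0.403090, 0.293538)
  term(m=+3) = (0.000485, 0.001137)   from Y*(Ω₁)=(0.003365, 0.000766), Y(Ω₂)=(0.210084, 0.290158)
  term(m=+4) = (0.000000, 0.000032)   from Y*(Ω₁)=(0.000199, 0.000061), Y(Ω₂)=(0.046513, 0.144227)
  term(m=+5) = (-0.000000, 0.000000)   from Y*(Ω₁)=(0.000008, 0.000003), Y(Ω₂)=(-0.000113, 0.041279)
  term(m=+6) = (-0.000000, 0.000000)   from Y*(Ω₁)=(0.000000, 0.000000), Y(Ω₂)=(-0.002092, 0.006367)
Σ over m = (-0.199991, -0.000000); ×(4π/13) → (-0.193320, -0.000000). Real part: -0.193320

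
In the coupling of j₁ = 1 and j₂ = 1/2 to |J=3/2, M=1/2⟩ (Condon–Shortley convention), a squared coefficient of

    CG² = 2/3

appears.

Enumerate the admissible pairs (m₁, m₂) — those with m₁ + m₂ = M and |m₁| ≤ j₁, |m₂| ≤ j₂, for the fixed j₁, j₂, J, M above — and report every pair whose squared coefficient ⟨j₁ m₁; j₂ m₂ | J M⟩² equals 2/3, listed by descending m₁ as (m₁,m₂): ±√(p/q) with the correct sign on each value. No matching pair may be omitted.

(0,1/2): +√(2/3)

Admissible pairs with m₁+m₂ = M = 1/2: (0,1/2), (1,-1/2)
  (m₁,m₂)=(1,-1/2): CG² = 1/3, CG = +√(1/3)
  (m₁,m₂)=(0,1/2): CG² = 2/3, CG = +√(2/3)   ← matches the target
Pairs with CG² = 2/3: (0,1/2): +√(2/3)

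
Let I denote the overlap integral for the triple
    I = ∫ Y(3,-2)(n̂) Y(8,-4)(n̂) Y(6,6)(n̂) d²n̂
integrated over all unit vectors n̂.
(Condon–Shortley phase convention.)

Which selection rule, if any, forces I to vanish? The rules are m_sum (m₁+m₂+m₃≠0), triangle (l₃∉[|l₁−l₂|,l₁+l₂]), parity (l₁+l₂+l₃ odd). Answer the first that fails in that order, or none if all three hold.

azimuthal sum: -2 − 4 + 6 = 0  ✓
5 ≤ 6 ≤ 11 (triangle on l)  ✓
L = 3 + 8 + 6 = 17 (odd)  ✗

parity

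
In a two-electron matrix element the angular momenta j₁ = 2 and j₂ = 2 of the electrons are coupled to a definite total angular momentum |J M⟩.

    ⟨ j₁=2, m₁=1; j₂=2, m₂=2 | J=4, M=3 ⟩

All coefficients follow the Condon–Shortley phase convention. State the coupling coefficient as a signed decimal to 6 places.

+0.707107  (= +√(1/2))

√[9·0!4!4!/9! · 3!1!4!0!7!1!] = √(10368)
  +(−1)^0/∏(0,0,1,4,3,0)! = 1/144  (running 1/144)
⟨..|..⟩ = √(10368)·(1/144) = +0.707107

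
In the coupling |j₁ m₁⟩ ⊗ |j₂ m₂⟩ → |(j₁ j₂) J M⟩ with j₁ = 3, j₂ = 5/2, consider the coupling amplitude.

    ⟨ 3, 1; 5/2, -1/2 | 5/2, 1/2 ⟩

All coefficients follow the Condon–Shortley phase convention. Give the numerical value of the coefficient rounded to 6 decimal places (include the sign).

j₁+j₂−J=3  J+j₁−j₂=3  J−j₁+j₂=2  j₁+j₂+J+1=9
(j₁±m₁, j₂±m₂, J±M) = (4,2,2,3,3,2)
P² = 288/35
sum k=0..2:
  [0] +1/24 = 1/24
  [1] −1/4 = -1/4
  [2] +1/24 = 1/24
S = -1/6
C² = P²·S² = 8/35 ; C = -0.478091

-0.478091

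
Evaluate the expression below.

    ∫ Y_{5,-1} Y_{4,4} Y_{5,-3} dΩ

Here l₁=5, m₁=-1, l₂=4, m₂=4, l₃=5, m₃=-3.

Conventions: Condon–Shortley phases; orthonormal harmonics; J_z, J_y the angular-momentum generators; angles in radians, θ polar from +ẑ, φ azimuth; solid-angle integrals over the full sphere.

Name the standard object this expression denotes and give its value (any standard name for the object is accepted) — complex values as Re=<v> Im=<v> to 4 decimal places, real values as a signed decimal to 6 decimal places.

This is a Gaunt coefficient — the integral of a triple product of spherical harmonics over the sphere.
Checks pass: Σm=0; 14 even; l₃=5∈[1,9].
(2·5+1)(2·4+1)(2·5+1) = 1089
Δ: 4! 6! 4! / 15! → 1/3153150
sum: t=0:+1/69120 t=1:−1/1728 t=2:+1/576 t=3:−1/1728 t=4:+1/69120 = 7/11520
3j²(5 4 5; 0 0 0) = Δ·Π!·Σ² = 2/143  (sign -1)
sum: t=4:+1/27648 = 1/27648
3j²(5 4 5; -1 4 -3) = Δ·Π!·Σ² = 10/429  (sign +1)
combine: 4πI² = 1089·2/143·10/429 = 60/169
take √, sign -1: I = -0.16808437

Gaunt coefficient, -0.168084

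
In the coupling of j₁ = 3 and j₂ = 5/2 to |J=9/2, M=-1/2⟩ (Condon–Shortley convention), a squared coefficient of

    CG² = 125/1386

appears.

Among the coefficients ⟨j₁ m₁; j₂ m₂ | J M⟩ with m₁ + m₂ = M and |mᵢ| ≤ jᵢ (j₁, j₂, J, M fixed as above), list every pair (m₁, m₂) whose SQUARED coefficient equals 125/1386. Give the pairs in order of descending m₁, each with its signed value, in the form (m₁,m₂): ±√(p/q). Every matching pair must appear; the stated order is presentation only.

Admissible pairs with m₁+m₂ = M = -1/2: (-3,5/2), (-2,3/2), (-1,1/2), (0,-1/2), (1,-3/2), (2,-5/2)
  (m₁,m₂)=(2,-5/2): CG² = 125/1386, CG = +√(125/1386)   ← matches the target
  (m₁,m₂)=(1,-3/2): CG² = 35/99, CG = +√(35/99)
  (m₁,m₂)=(0,-1/2): CG² = 10/231, CG = +√(10/231)
  (m₁,m₂)=(-1,1/2): CG² = 160/693, CG = −√(160/693)
  (m₁,m₂)=(-2,3/2): CG² = 361/1386, CG = −√(361/1386)
  (m₁,m₂)=(-3,5/2): CG² = 5/231, CG = −√(5/231)
Pairs with CG² = 125/1386: (2,-5/2): +√(125/1386)

(2,-5/2): +√(125/1386)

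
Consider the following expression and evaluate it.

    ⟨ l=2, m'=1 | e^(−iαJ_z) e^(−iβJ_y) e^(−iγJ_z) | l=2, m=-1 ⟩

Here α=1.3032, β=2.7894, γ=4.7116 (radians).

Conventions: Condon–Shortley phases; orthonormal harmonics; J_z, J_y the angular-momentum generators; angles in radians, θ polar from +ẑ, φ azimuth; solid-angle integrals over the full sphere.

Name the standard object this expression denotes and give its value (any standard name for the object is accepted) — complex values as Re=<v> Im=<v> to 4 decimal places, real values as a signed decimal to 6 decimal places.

Wigner D-matrix element, Re=0.8202 Im=0.2242

This is a Wigner D-matrix element — the rotation-matrix element ⟨l m'| R(α,β,γ) |l m⟩ in the angular-momentum basis.
Split into d^2_{1,-1}(β=2.7894) × two z-phases.
With c≡cos(β/2)=0.175188 and s≡sin(β/2)=0.984535, N=[6·1·1·6]^{1/2}=6.000000
Admissible k: 0..1 (factorial args all ≥0)
  k=0: (−1)^2·6.0000/(2)·0.1752^2·0.9845^2 = +0.089246
  k=1: (−1)^3·6.0000/(6)·0.1752^0·0.9845^4 = -0.939561
d^2_{1,-1}(2.7894) = +0.089246 -0.939561 = -0.850314
Attach z-rotation phases: D = e^{-i(1)(1.3032)}·(-0.850314)·e^{-i(-1)(4.7116)} = +0.820228+0.224188i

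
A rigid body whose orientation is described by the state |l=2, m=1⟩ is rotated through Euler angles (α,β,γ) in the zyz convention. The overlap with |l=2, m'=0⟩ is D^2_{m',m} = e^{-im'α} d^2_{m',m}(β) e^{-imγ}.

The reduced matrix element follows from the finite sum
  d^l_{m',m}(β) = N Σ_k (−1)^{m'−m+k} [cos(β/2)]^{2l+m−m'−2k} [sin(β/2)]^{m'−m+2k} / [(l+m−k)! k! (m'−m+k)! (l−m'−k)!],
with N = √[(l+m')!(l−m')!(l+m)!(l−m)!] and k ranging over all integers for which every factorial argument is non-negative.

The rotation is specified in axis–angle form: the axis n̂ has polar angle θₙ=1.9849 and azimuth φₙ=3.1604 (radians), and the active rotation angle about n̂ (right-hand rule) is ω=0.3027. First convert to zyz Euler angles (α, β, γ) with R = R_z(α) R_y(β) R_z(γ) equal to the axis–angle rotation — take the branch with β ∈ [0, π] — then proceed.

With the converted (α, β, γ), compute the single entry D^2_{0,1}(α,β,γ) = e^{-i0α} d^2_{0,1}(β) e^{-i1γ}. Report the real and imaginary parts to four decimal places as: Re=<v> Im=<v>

Axis–angle → zyz. n̂ = (sinθₙcosφₙ, sinθₙsinφₙ, cosθₙ) = (-0.915315, -0.017217, -0.402370), ω = 0.3027.
R = I cosω + sinω [n̂]ₓ + (1−cosω) n̂n̂ᵀ gives
  R = [+0.992626, +0.120662, +0.011612; -0.119229, +0.954549, +0.273169; +0.021877, -0.272539, +0.961896]
β = atan2(√(R₁₃²+R₂₃²), R₃₃) = 0.276942; α = atan2(R₂₃, R₁₃) mod 2π = 1.528313; γ = atan2(R₃₂, −R₃₁) mod 2π = 4.632291
First d^2_{0,1}(β=0.2769), then the phase factors e^{-i(0)α} and e^{-i(1)γ}:
c=cos(0.276942/2)=0.990428, s=sin(0.276942/2)=0.138029; N=√[2·2·6·1]=4.898979
The bounds max(0,m−m')=1 and min(l+m,l−m')=2 give 2 terms
  k=1: (−1)^0·4.8990/(2)·0.9904^3·0.1380^1 = +0.328485
  k=2: (−1)^1·4.8990/(2)·0.9904^1·0.1380^3 = -0.006380
d^2_{0,1}(0.2769) = +0.328485 -0.006380 = +0.322105
Attach z-rotation phases: D = e^{-i(0)(1.5283)}·(+0.322105)·e^{-i(1)(4.6323)} = -0.025773+0.321072i

Re=-0.0258 Im=0.3211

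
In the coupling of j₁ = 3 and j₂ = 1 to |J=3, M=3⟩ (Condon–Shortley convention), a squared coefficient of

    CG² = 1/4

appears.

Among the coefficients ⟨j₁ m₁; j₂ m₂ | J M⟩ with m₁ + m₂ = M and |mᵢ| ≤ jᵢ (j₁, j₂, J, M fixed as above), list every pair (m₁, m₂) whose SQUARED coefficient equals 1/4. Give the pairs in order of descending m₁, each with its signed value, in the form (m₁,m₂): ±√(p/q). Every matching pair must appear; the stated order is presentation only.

(2,1): −√(1/4)

Admissible pairs with m₁+m₂ = M = 3: (2,1), (3,0)
  (m₁,m₂)=(3,0): CG² = 3/4, CG = +√(3/4)
  (m₁,m₂)=(2,1): CG² = 1/4, CG = −√(1/4)   ← matches the target
Pairs with CG² = 1/4: (2,1): −√(1/4)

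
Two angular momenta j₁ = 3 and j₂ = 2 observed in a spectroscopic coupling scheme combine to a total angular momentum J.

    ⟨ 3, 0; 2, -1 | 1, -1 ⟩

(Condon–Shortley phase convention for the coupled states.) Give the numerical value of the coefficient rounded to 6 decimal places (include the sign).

triangle: 4!*2!*0!/7! = 48/5040
(j±m)!: 3!*3!*1!*3!*0!*2! = 432
prefactor² = (2J+1)*Δ*N² = 432/35
  k=1: −1/(1!*3!*2!*0!*0!*0!) = -1/12
Σ = -1/12  ⇒  CG² = 432/35*(-1/12)² = 3/35
CG = −√(3/35) = -0.292770

-0.292770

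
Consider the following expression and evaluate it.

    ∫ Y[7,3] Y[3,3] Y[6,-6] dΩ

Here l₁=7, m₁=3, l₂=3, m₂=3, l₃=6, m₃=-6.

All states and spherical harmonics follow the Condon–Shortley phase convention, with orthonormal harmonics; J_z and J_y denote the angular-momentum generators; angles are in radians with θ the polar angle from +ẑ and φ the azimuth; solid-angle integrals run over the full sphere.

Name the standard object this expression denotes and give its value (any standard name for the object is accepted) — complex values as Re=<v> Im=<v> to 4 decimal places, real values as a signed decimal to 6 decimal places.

This is a Gaunt coefficient — the integral of a triple product of spherical harmonics over the sphere.
Checks pass: Σm=0; 16 even; l₃=6∈[4,10].
(2·7+1)(2·3+1)(2·6+1) = 1365
Δ: 4! 10! 2! / 17! → 1/2042040
sum: t=1:−1/207360 t=2:+1/57600 t=3:−1/207360 = 1/129600
3j²(7 3 6; 0 0 0) = Δ·Π!·Σ² = 168/12155  (sign +1)
sum: t=4:+1/174182400 = 1/174182400
3j²(7 3 6; 3 3 -6) = Δ·Π!·Σ² = 3/6188  (sign +1)
combine: 4πI² = 1365·168/12155·3/6188 = 378/41327
take √, sign +1: I = 0.02697889

Gaunt coefficient, +0.026979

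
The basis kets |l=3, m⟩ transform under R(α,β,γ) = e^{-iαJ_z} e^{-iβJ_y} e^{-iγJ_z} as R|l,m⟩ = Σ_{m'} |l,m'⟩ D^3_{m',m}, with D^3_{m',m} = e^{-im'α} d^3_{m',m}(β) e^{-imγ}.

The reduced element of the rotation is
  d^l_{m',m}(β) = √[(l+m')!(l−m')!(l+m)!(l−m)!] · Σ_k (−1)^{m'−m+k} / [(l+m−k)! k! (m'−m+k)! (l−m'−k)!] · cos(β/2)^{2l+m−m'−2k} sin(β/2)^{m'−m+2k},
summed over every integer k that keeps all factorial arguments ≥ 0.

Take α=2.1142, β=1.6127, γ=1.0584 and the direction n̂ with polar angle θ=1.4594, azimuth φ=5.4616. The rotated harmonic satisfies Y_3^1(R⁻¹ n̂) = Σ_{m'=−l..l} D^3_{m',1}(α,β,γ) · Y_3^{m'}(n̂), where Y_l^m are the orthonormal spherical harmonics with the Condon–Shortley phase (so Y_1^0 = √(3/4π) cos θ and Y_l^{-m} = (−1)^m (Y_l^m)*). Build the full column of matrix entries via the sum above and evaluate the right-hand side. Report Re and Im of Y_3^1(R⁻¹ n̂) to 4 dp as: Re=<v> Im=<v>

Re=0.2576 Im=0.0466

Need the full column D^3_{m',1} for m'=−3..3 at α=2.1142, β=1.6127, γ=1.0584.
cos(β/2)=0.692137, sin(β/2)=0.721766
d^3_{-3,1}: single k=4 term ⇒ +0.503518;  D = +0.272482-0.423420i
d^3_{-2,1}: k∈[3..4] ⇒ +0.788489 -0.428720 = +0.359770;  D = -0.359624-0.010219i
d^3_{-1,1}: k∈[2..4] ⇒ +0.717320 -1.040063 +0.141377 = -0.181366;  D = -0.089329-0.157842i
d^3_{0,1}: k∈[1..3] ⇒ +0.397145 -1.295620 +0.469639 = -0.428836;  D = -0.210244+0.373762i
d^3_{1,1}: k∈[0..2] ⇒ +0.109940 -0.956427 +0.780047 = -0.066440;  D = +0.066408-0.002060i
d^3_{2,1}: k∈[0..1] ⇒ -0.362542 +0.788489 = +0.425947;  D = +0.231434+0.357588i
d^3_{3,1}: single k=0 term ⇒ +0.463028;  D = +0.202644-0.416330i
Y_3^{m'}(θ=1.4594,φ=5.4616) and Σ D·Y over m':
  (+0.2725-0.4234i)·(-0.3192+0.2565i)  (-0.3596-0.0102i)·(-0.0081+0.1119i)  (-0.0893-0.1578i)·(-0.2052-0.2206i)  (-0.2102+0.3738i)·(-0.1219+0.0000i)  (+0.0664-0.0021i)·(+0.2052-0.2206i)  (+0.2314+0.3576i)·(-0.0081-0.1119i)  (+0.2026-0.4163i)·(+0.3192+0.2565i)
Y_3^1(R⁻¹ n̂) = +0.257602+0.046633i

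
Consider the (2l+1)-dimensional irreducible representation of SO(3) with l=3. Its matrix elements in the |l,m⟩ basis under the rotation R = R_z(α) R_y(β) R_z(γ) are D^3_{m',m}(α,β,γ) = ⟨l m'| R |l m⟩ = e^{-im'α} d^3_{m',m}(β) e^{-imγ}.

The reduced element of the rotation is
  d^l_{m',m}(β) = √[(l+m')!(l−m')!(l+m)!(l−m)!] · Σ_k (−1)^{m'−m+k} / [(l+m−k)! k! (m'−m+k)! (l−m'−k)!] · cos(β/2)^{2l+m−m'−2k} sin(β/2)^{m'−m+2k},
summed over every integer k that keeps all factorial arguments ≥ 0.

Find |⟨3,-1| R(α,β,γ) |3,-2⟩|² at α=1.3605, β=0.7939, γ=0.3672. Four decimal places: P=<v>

P=0.2798

D^3_{-1,-2}(1.3605,0.7939,0.3672) = e^{-i·-1·1.3605}·d^3_{-1,-2}(0.7939)·e^{-i·-2·0.3672}. Compute d first:
c=cos(0.793900/2)=0.922244, s=sin(0.793900/2)=0.386607; N=√[2·24·1·120]=75.894664
k∈{0,1} keeps every argument non-negative
  k=0: (−1)^1·75.8947/(24)·0.9222^5·0.3866^1 = -0.815643
  k=1: (−1)^2·75.8947/(12)·0.9222^3·0.3866^3 = +0.286667
d^3_{-1,-2}(0.7939) = -0.815643 +0.286667 = -0.528976
|D^3_{-1,-2}|² = |d^3_{-1,-2}(β)|² = (-0.528976)² = 0.279816 (the z-rotation phases have unit modulus)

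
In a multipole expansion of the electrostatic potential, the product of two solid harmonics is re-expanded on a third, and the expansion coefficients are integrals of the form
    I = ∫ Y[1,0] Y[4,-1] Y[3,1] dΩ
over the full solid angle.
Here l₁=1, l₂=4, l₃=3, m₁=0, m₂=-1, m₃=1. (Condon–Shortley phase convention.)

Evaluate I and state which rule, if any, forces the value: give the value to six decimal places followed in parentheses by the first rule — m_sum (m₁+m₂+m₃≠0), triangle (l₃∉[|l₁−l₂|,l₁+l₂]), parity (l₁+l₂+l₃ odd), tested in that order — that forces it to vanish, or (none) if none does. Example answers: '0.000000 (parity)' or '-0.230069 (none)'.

-0.238414 (none)

Rules hold: Σm=0, L=8 even, 3≤3≤5.
N = 3·9·7 = 189
Δ = 2!·0!·6!/9! = 1/252
Racah Σ t=1..1: t=1:−1/36 = -1/36
⇒ 3j(1 4 3; 0 0 0)² = 4/63, sgn +1
Racah Σ t=1..1: t=1:−1/48 = -1/48
⇒ 3j(1 4 3; 0 -1 1)² = 5/84, sgn -1
4πI² = N·(3j₀)²·(3jₘ)² = 5/7
I = -1·√(0.714286/4π) = -0.23841361
No selection rule forces the value: the integral is nonzero (none).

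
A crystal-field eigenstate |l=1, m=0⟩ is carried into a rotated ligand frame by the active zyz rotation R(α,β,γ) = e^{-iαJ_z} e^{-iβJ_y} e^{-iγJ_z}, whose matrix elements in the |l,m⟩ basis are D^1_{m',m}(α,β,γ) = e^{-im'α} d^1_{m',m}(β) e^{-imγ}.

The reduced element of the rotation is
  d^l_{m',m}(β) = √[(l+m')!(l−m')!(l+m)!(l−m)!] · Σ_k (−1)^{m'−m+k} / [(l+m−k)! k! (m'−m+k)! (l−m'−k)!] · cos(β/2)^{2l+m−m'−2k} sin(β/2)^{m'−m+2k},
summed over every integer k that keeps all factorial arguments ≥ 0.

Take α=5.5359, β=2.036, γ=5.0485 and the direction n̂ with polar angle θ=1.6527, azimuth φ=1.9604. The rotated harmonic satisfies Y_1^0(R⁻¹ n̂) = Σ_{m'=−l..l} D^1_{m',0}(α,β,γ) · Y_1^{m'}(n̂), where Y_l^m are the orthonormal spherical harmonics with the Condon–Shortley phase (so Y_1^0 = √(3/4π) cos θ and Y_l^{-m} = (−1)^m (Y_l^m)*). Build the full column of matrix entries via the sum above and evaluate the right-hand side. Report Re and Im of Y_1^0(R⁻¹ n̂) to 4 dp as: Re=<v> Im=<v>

Need the full column D^1_{m',0} for m'=−1..1 at α=5.5359, β=2.0360, γ=5.0485.
cos(β/2)=0.525069, sin(β/2)=0.851060
d^1_{-1,0}: single k=1 term ⇒ +0.631963;  D = +0.463568-0.429513i
d^1_{0,0}: k∈[0..1] ⇒ +0.275698 -0.724302 = -0.448605;  D = -0.448605+0.000000i
d^1_{1,0}: single k=0 term ⇒ -0.631963;  D = -0.463568-0.429513i
Y_1^{m'}(θ=1.6527,φ=1.9604) and Σ D·Y over m':
  (+0.4636-0.4295i)·(-0.1308-0.3185i)  (-0.4486+0.0000i)·(-0.0400+0.0000i)  (-0.4636-0.4295i)·(+0.1308-0.3185i)
Y_1^0(R⁻¹ n̂) = -0.376951+0.000000i

Re=-0.3770 Im=0.0000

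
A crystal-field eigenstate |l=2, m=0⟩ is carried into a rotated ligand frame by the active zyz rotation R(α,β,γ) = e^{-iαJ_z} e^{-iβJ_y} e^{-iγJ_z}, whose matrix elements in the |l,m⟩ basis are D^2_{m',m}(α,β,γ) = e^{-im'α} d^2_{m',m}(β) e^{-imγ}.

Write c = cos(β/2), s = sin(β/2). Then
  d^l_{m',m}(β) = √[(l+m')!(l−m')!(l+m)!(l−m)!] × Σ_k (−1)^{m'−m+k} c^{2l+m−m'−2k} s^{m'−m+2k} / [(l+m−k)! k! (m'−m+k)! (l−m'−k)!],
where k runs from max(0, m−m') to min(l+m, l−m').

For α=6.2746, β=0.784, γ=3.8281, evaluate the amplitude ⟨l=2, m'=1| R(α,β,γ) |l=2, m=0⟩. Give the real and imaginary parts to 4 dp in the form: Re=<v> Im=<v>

Re=-0.6123 Im=-0.0053

D^2_{1,0}(6.2746,0.7840,3.8281) = e^{-i·1·6.2746}·d^2_{1,0}(0.7840)·e^{-i·0·3.8281}. Compute d first:
Half-angle: c=0.924147, s=0.382037. N=√(6·1·2·2)=4.898979
The bounds max(0,m−m')=0 and min(l+m,l−m')=1 give 2 terms
  k=0: (−1)^1·4.8990/(2)·0.9241^3·0.3820^1 = -0.738592
  k=1: (−1)^2·4.8990/(2)·0.9241^1·0.3820^3 = +0.126222
d^2_{1,0}(0.7840) = -0.738592 +0.126222 = -0.612370
Phases: e^{-i·(1)·6.2746}=+0.999963+0.008585i, e^{-i·(0)·3.8281}=+1.000000+0.000000i ⇒ D=-0.612347-0.005257i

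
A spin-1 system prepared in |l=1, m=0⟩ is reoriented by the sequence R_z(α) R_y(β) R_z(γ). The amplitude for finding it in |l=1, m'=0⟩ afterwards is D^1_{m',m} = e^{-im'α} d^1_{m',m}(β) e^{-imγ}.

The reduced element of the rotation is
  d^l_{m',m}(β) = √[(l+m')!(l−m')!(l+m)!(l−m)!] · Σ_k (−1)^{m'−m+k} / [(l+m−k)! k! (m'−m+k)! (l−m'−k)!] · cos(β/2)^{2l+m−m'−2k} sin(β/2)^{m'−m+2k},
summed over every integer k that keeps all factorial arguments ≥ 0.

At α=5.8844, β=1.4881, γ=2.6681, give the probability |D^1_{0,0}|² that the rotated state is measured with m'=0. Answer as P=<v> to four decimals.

D^1_{0,0}(5.8844,1.4881,2.6681) = e^{-i·0·5.8844}·d^1_{0,0}(1.4881)·e^{-i·0·2.6681}. Compute d first:
Half-angle: c=0.735732, s=0.677273. N=√(1·1·1·1)=1.000000
k: max(0,(0)−(0))=0 … min(1+(0),1−(0))=1
  k=0: (−1)^0·1.0000/(1)·0.7357^2·0.6773^0 = +0.541301
  k=1: (−1)^1·1.0000/(1)·0.7357^0·0.6773^2 = -0.458699
d^1_{0,0}(1.4881) = +0.541301 -0.458699 = +0.082602
|D^1_{0,0}|² = |d^1_{0,0}(β)|² = (+0.082602)² = 0.006823 (the z-rotation phases have unit modulus)

P=0.0068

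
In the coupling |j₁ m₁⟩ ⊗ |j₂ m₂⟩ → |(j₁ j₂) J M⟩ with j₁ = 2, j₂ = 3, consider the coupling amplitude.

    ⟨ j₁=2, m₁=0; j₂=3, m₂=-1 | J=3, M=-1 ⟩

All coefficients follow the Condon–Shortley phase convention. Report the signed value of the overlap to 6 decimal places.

−√(3/20) = -0.387298

√[7·2!2!4!/9! · 2!2!2!4!2!4!] = √(256/15)
  +(−1)^0/∏(0,2,2,2,0,2)! = 1/16  (running 1/16)
  +(−1)^1/∏(1,1,1,1,1,3)! = -1/6  (running -5/48)
  +(−1)^2/∏(2,0,0,0,2,4)! = 1/96  (running -3/32)
⟨..|..⟩ = √(256/15)·(-3/32) = -0.387298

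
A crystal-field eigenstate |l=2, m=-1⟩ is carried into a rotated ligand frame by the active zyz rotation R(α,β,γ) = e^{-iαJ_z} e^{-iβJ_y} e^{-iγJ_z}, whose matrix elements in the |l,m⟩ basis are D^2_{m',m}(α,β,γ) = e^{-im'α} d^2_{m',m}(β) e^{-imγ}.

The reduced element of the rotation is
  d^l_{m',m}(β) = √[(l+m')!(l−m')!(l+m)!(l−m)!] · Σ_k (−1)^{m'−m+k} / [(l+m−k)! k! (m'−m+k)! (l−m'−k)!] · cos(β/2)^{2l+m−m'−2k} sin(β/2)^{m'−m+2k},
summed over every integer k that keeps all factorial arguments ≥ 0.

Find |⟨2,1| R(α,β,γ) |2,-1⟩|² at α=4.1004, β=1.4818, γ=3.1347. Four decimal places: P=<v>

D^2_{1,-1}(4.1004,1.4818,3.1347) = e^{-i·1·4.1004}·d^2_{1,-1}(1.4818)·e^{-i·-1·3.1347}. Compute d first:
Half-angle: c=0.737861, s=0.674952. N=√(6·1·1·6)=6.000000
k∈{0,1} keeps every argument non-negative
  k=0: (−1)^2·6.0000/(2)·0.7379^2·0.6750^2 = +0.744075
  k=1: (−1)^3·6.0000/(6)·0.7379^0·0.6750^4 = -0.207535
d^2_{1,-1}(1.4818) = +0.744075 -0.207535 = +0.536540
|D^2_{1,-1}|² = |d^2_{1,-1}(β)|² = (+0.536540)² = 0.287875 (the z-rotation phases have unit modulus)

P=0.2879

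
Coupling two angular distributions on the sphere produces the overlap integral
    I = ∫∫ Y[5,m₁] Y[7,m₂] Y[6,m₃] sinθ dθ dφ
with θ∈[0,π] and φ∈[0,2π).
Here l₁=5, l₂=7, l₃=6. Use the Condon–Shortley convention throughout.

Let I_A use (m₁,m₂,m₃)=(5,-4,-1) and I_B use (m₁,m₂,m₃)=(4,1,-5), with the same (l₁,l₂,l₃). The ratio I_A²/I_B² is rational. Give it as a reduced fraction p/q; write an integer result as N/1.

Same 5,7,6: normalisation and zero-m 3j drop out of the ratio.
A: Δ: 6! 4! 8! / 19! → 1/174594420; sum: t=0:+1/12441600 = 1/12441600; 3j²(5 7 6; 5 -4 -1) = Δ·Π!·Σ² = 245/12597  (sign -1)
B: Δ: 6! 4! 8! / 19! → 1/174594420; sum: t=0:+1/174182400 t=1:−1/14515200 = -11/174182400; 3j²(5 7 6; 4 1 -5) = Δ·Π!·Σ² = 121/12597  (sign +1)
I_A²/I_B² = (245/12597)/(121/12597) = 245/121

245/121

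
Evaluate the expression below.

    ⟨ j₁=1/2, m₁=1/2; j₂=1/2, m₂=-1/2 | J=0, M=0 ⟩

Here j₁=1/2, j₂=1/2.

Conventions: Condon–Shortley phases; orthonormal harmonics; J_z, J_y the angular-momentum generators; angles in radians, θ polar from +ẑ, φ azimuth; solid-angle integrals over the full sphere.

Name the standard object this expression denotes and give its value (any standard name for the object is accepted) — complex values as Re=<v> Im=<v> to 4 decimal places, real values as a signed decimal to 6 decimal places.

This is a Clebsch–Gordan (vector-coupling) coefficient.
√[1·1!0!0!/2! · 1!0!0!1!0!0!] = √(1/2)
  +(−1)^0/∏(0,1,0,0,0,0)! = 1  (running 1)
⟨..|..⟩ = √(1/2)·(1) = +0.707107

Clebsch–Gordan coefficient, +√(1/2) ≈ +0.707107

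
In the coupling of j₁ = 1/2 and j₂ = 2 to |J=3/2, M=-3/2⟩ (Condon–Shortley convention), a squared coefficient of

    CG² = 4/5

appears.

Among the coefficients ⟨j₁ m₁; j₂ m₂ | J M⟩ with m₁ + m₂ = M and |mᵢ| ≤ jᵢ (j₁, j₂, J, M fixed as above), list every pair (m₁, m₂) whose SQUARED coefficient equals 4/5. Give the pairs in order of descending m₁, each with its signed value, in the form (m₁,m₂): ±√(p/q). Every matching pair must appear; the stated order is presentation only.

(1/2,-2): +√(4/5)

Admissible pairs with m₁+m₂ = M = -3/2: (-1/2,-1), (1/2,-2)
  (m₁,m₂)=(1/2,-2): CG² = 4/5, CG = +√(4/5)   ← matches the target
  (m₁,m₂)=(-1/2,-1): CG² = 1/5, CG = −√(1/5)
Pairs with CG² = 4/5: (1/2,-2): +√(4/5)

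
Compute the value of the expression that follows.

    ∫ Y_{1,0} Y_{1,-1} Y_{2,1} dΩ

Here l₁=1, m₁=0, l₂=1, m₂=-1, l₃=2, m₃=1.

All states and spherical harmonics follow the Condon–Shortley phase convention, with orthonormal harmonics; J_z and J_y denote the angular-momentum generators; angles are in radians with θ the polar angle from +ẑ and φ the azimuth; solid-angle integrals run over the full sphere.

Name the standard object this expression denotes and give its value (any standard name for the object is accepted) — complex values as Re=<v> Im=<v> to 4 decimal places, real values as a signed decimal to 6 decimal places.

This is a Gaunt coefficient — the integral of a triple product of spherical harmonics over the sphere.
m-sum 0 ✓  L=4 even ✓  0≤2≤2 ✓
Π(2lᵢ+1) = 3×3×5 = 45
triangle coeff Δ(1,1,2) = 1/30
Σ_t [0,0]: t=0:+1/1 = 1/1
(3j)²=2/15 [(1 1 2; 0 0 0)], sign=+1
Σ_t [0,0]: t=0:+1/2 = 1/2
(3j)²=1/10 [(1 1 2; 0 -1 1)], sign=-1
⇒ 4πI² = 3/5
I = (-1)√(3/5/(4π)) = -0.21850969

Gaunt coefficient, -0.218510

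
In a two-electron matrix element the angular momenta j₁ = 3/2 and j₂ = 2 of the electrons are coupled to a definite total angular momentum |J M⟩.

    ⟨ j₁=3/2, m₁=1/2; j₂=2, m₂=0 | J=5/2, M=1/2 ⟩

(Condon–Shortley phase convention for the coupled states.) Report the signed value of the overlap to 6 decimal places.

+0.292770  (= +√(3/35))

triangle: 1!×2!×3!/7! = 12/5040
(j±m)!: 2!×1!×2!×2!×3!×2! = 96
prefactor² = (2J+1)×Δ×N² = 48/35
  k=0: +1/(0!×1!×1!×2!×1!×1!) = 1/2
  k=1: −1/(1!×0!×0!×1!×2!×2!) = -1/4
Σ = 1/4  ⇒  CG² = 48/35×(1/4)² = 3/35
CG = +√(3/35) = +0.292770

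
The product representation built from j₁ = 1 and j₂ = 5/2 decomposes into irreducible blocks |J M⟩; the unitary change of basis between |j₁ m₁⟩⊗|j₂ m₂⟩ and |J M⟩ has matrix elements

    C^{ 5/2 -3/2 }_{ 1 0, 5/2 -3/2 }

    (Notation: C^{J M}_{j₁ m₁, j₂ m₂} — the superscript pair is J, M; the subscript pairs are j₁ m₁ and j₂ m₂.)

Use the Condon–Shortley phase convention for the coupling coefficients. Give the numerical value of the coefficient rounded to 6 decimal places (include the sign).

+0.507093

triangle: 1!·1!·4!/7! = 24/5040
(j±m)!: 1!·1!·1!·4!·1!·4! = 576
prefactor² = (2J+1)·Δ·N² = 576/35
  k=0: +1/(0!·1!·1!·1!·0!·3!) = 1/6
  k=1: −1/(1!·0!·0!·0!·1!·4!) = -1/24
Σ = 1/8  ⇒  CG² = 576/35·(1/8)² = 9/35
CG = +√(9/35) = +0.507093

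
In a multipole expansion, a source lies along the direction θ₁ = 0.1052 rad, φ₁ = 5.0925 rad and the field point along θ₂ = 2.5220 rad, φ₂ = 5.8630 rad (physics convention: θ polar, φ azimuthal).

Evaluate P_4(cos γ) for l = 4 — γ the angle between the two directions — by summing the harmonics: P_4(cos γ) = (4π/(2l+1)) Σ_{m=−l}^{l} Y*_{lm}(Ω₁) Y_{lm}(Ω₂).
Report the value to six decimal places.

-0.319397

Summing Y*_{l m}(θ₁,φ₁)·Y_{l m}(θ₂,φ₂) over m ∈ [−4, 4]; prefactor 4π/(2·4+1) = 1.396263:
  m=-4: Y*=+0.000003+0.000054i  Y=-0.005522+0.050019i  product -0.000003-0.000000i
  m=-3: Y*=-0.001310+0.000601i  Y=-0.060918-0.190018i  product +0.000194+0.000212i
  m=-2: Y*=-0.015832-0.015054i  Y=+0.273919+0.305821i  product +0.000267-0.008965i
  m=-1: Y*=+0.071903-0.179964i  Y=-0.334785-0.149580i  product -0.050991+0.049494i
  m=+0: Y*=+0.800078-0.000000i  Y=-0.159592+0.000000i  product -0.127686+0.000000i
  m=+1: Y*=-0.071903-0.179964i  Y=+0.334785-0.149580i  product -0.050991-0.049494i
  m=+2: Y*=-0.015832+0.015054i  Y=+0.273919-0.305821i  product +0.000267+0.008965i
  m=+3: Y*=+0.001310+0.000601i  Y=+0.060918-0.190018i  product +0.000194-0.000212i
  m=+4: Y*=+0.000003-0.000054i  Y=-0.005522-0.050019i  product -0.000003+0.000000i
Σ over m = -0.228751-0.000000i; ×(4π/9) → -0.319397-0.000000i. Real part: -0.319397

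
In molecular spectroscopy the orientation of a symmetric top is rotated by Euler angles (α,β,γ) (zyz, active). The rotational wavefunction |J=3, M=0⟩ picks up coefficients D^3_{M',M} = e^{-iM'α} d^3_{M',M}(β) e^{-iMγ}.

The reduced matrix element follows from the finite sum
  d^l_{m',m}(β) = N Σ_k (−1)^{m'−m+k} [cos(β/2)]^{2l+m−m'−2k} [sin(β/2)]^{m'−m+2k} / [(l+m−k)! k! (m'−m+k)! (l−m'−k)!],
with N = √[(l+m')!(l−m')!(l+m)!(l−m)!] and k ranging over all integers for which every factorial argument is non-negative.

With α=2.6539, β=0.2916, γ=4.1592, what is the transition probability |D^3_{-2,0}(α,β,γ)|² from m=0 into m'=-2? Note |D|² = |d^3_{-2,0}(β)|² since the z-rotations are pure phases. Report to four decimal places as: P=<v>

D^3_{-2,0}(2.6539,0.2916,4.1592) = e^{-i·-2·2.6539}·d^3_{-2,0}(0.2916)·e^{-i·0·4.1592}. Compute d first:
Half-angle: c=0.989390, s=0.145284. N=√(1·120·6·6)=65.726707
k∈{2,3} keeps every argument non-negative
  k=2: (−1)^0·65.7267/(12)·0.9894^4·0.1453^2 = +0.110781
  k=3: (−1)^1·65.7267/(12)·0.9894^2·0.1453^4 = -0.002389
d^3_{-2,0}(0.2916) = +0.110781 -0.002389 = +0.108393
|D^3_{-2,0}|² = |d^3_{-2,0}(β)|² = (+0.108393)² = 0.011749 (the z-rotation phases have unit modulus)

P=0.0117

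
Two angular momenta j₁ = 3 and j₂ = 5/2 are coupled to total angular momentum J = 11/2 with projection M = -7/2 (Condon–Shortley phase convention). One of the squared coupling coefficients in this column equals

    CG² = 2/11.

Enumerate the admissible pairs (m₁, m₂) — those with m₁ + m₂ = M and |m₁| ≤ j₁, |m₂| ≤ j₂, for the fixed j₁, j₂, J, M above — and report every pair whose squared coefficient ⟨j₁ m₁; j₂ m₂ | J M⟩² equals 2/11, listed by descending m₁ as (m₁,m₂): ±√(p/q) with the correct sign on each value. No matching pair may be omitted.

Admissible pairs with m₁+m₂ = M = -7/2: (-3,-1/2), (-2,-3/2), (-1,-5/2)
  (m₁,m₂)=(-1,-5/2): CG² = 3/11, CG = +√(3/11)
  (m₁,m₂)=(-2,-3/2): CG² = 6/11, CG = +√(6/11)
  (m₁,m₂)=(-3,-1/2): CG² = 2/11, CG = +√(2/11)   ← matches the target
Pairs with CG² = 2/11: (-3,-1/2): +√(2/11)

(-3,-1/2): +√(2/11)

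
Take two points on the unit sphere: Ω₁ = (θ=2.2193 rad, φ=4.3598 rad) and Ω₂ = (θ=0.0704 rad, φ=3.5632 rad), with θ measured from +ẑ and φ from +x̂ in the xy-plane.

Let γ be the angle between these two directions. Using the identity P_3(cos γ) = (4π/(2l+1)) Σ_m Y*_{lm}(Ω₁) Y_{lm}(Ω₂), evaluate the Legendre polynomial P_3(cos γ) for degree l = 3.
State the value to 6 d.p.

Term-by-term m-sum for l=3 (normalisation 4π/7 = 1.795196):
  m=-3: (+0.184024+0.103668i) × (-0.000044+0.000138i) = -0.000022+0.000021i  (running Σ = -0.000022+0.000021i)
  m=-2: (+0.298572-0.254138i) × (+0.003355-0.003767i) = +0.000044-0.001977i  (running Σ = +0.000022-0.001956i)
  m=-1: (-0.073296-0.199193i) × (-0.082456+0.036982i) = +0.013410+0.013714i  (running Σ = +0.013432+0.011758i)
  m=0: (+0.265056-0.000000i) × (+0.735294+0.000000i) = +0.194894+0.000000i  (running Σ = +0.208326+0.011758i)
  m=1: (+0.073296-0.199193i) × (+0.082456+0.036982i) = +0.013410-0.013714i  (running Σ = +0.221736-0.001956i)
  m=2: (+0.298572+0.254138i) × (+0.003355+0.003767i) = +0.000044+0.001977i  (running Σ = +0.221781+0.000021i)
  m=3: (-0.184024+0.103668i) × (+0.000044+0.000138i) = -0.000022-0.000021i  (running Σ = +0.221758+0.000000i)
Accumulated sum +0.221758+0.000000i; after 4π/(2l+1) scaling, +0.398100+0.000000i ⇒ P_3 = 0.398100

0.398100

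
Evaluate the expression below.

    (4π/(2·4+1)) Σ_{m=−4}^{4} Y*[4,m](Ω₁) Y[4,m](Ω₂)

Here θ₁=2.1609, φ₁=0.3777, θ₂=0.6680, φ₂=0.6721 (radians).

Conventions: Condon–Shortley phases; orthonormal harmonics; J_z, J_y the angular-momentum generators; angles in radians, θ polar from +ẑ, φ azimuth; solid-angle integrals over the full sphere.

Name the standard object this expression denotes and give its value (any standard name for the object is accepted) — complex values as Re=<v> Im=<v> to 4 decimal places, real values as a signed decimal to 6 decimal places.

This sum is the spherical-harmonic addition theorem: it equals the Legendre polynomial P_l(cos γ) of the angle γ between the two directions.
Expand P_4 via completeness: Σ_{m} conj(Y_{4,m}) at Ω₁ times Y_{4,m} at Ω₂ —
  m=-4: Y*=(0.012646, 0.210534)  Y=(-0.058568, -0.028523)  product (0.005264, -0.012691)
  m=-3: Y*=(-0.169336, -0.361854)  Y=(-0.100631, -0.210737)  product (-0.059215, 0.072099)
  m=-2: Y*=(0.196276, 0.184840)  Y=(0.095567, -0.414508)  product (0.095375, -0.063693)
  m=-1: Y*=(0.169270, 0.067158)  Y=(0.236593, -0.188252)  product (0.052691, -0.015976)
  m=+0: Y*=(-0.310317, -0.000000)  Y=(-0.232179, 0.000000)  product (0.072049, 0.000000)
  m=+1: Y*=(-0.169270, 0.067158)  Y=(-0.236593, -0.188252)  product (0.052691, 0.015976)
  m=+2: Y*=(0.196276, -0.184840)  Y=(0.095567, 0.414508)  product (0.095375, 0.063693)
  m=+3: Y*=(0.169336, -0.361854)  Y=(0.100631, -0.210737)  product (-0.059215, -0.072099)
  m=+4: Y*=(0.012646, -0.210534)  Y=(-0.058568, 0.028523)  product (0.005264, 0.012691)
Total Σ_m = (0.260279, 0.000000). Multiply by 1.396263: (0.363418, 0.000000). P_4(cos γ) = 0.363418

Legendre polynomial (addition theorem), +0.363418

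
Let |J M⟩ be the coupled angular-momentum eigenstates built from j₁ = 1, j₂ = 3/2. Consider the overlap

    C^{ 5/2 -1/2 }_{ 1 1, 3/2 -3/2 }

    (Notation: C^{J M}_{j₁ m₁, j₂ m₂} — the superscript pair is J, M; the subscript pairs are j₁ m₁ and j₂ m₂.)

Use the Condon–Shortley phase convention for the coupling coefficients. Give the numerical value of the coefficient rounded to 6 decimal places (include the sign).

+√(1/10) = +0.316228

triangle: 0!×2!×3!/6! = 12/720
(j±m)!: 2!×0!×0!×3!×2!×3! = 144
prefactor² = (2J+1)×Δ×N² = 72/5
  k=0: +1/(0!×0!×0!×0!×2!×3!) = 1/12
Σ = 1/12  ⇒  CG² = 72/5×(1/12)² = 1/10
CG = +√(1/10) = +0.316228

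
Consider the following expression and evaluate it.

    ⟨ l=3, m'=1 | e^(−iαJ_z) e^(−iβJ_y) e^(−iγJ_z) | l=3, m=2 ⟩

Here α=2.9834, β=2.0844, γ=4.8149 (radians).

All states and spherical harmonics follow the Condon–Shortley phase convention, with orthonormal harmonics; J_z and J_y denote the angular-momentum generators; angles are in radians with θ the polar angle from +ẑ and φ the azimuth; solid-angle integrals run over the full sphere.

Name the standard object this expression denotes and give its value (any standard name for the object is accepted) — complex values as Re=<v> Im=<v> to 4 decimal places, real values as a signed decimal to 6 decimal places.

This is a Wigner D-matrix element — the rotation-matrix element ⟨l m'| R(α,β,γ) |l m⟩ in the angular-momentum basis.
Split into d^3_{1,2}(β=2.0844) × two z-phases.
c=cos(2.084400/2)=0.504322, s=sin(2.084400/2)=0.863516; N=√[24·2·120·1]=75.894664
k∈{1,2} keeps every argument non-negative
  k=1: (−1)^0·75.8947/(24)·0.5043^5·0.8635^1 = +0.089086
  k=2: (−1)^1·75.8947/(12)·0.5043^3·0.8635^3 = -0.522353
d^3_{1,2}(2.0844) = +0.089086 -0.522353 = -0.433267
D = (-0.987514-0.157534i)·(-0.433267)·(-0.979056+0.203589i) = -0.432792+0.020282i

Wigner D-matrix element, Re=-0.4328 Im=0.0203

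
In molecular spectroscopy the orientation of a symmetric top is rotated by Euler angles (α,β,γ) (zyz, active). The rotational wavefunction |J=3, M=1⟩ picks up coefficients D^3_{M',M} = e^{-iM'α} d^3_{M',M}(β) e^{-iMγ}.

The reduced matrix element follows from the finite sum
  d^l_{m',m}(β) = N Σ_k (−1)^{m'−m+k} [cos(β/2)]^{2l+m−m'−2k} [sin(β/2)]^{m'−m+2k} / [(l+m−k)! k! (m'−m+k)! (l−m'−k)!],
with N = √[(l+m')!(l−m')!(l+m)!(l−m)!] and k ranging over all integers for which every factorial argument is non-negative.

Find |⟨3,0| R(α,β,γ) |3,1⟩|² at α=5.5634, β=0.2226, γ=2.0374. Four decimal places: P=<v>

P=0.1289

Split into d^3_{0,1}(β=0.2226) × two z-phases.
With c≡cos(β/2)=0.993813 and s≡sin(β/2)=0.111070, N=[6·6·24·2]^{1/2}=41.569219
Admissible k: 1..3 (factorial args all ≥0)
  k=1: (−1)^0·41.5692/(12)·0.9938^5·0.1111^1 = +0.373002
  k=2: (−1)^1·41.5692/(4)·0.9938^3·0.1111^3 = -0.013977
  k=3: (−1)^2·41.5692/(12)·0.9938^1·0.1111^5 = +0.000058
d^3_{0,1}(0.2226) = +0.373002 -0.013977 +0.000058 = +0.359083
|D^3_{0,1}|² = |d^3_{0,1}(β)|² = (+0.359083)² = 0.128941 (the z-rotation phases have unit modulus)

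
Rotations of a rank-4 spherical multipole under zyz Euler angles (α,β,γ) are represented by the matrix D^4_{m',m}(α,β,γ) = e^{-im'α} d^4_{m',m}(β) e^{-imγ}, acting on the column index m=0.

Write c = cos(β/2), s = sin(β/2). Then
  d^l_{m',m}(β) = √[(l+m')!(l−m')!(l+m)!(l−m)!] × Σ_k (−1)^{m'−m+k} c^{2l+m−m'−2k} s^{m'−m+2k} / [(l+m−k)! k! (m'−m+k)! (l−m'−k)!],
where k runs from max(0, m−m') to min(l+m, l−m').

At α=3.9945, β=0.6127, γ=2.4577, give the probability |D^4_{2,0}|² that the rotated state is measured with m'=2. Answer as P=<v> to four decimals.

First d^4_{2,0}(β=0.6127), then the phase factors e^{-i(2)α} and e^{-i(0)γ}:
Half-angle: c=0.953441, s=0.301581. N=√(720·2·24·24)=910.735966
k: max(0,(0)−(2))=0 … min(4+(0),4−(2))=2
  k=0: (−1)^2·910.7360/(96)·0.9534^6·0.3016^2 = +0.648172
  k=1: (−1)^3·910.7360/(36)·0.9534^4·0.3016^4 = -0.172933
  k=2: (−1)^4·910.7360/(96)·0.9534^2·0.3016^6 = +0.006488
d^4_{2,0}(0.6127) = +0.648172 -0.172933 +0.006488 = +0.481727
|D^4_{2,0}|² = |d^4_{2,0}(β)|² = (+0.481727)² = 0.232061 (the z-rotation phases have unit modulus)

P=0.2321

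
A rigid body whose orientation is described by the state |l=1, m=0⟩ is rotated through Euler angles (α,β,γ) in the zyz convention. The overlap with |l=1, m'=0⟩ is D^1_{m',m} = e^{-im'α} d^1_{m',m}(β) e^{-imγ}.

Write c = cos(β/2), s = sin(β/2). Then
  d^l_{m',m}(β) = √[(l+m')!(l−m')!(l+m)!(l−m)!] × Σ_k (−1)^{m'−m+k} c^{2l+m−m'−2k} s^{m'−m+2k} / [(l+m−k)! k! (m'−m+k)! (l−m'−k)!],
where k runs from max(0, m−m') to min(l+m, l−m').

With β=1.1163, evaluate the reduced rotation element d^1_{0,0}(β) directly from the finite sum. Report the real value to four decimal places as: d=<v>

d^1_{0,0}(β=1.1163) via the finite sum:
With c≡cos(β/2)=0.848236 and s≡sin(β/2)=0.529618, N=[1·1·1·1]^{1/2}=1.000000
Admissible k: 0..1 (factorial args all ≥0)
  k=0: (−1)^0·1.0000/(1)·0.8482^2·0.5296^0 = +0.719505
  k=1: (−1)^1·1.0000/(1)·0.8482^0·0.5296^2 = -0.280495
d^1_{0,0}(1.1163) = +0.719505 -0.280495 = +0.439010

d=0.4390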